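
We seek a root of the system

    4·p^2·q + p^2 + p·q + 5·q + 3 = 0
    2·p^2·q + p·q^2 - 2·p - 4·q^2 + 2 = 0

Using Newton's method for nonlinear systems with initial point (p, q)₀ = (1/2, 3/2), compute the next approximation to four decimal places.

(-0.3498, 0.6113)

At (1/2, 3/2): F = (13.0000, -6.1250).
Jacobian J = [[8·p·q + 2·p + q, 4·p^2 + p + 5], [4·p·q + q^2 - 2, 2·p^2 + 2·p·q - 8·q]].
At the point, J = [[8.5000, 6.5000], [3.2500, -10.0000]] (det J = -106.1250).
Solving J·Δ = −F gives Δ = (-0.8498, -0.8887).
Then the next iterate is (p, q)₁ = (-0.3498, 0.6113).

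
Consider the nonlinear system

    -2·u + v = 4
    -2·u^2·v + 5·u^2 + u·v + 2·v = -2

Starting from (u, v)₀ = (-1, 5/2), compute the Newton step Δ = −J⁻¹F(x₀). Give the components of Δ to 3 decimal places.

(-10.000, -20.500)

At (-1, 5/2): F = (0.500, 4.500).
Jacobian J = [[-2, 1], [-4·u·v + 10·u + v, -2·u^2 + u + 2]].
At the point, J = [[-2.000, 1.000], [2.500, -1.000]] (det J = -0.500).
Solving J·Δ = −F gives Δ = (-10.000, -20.500).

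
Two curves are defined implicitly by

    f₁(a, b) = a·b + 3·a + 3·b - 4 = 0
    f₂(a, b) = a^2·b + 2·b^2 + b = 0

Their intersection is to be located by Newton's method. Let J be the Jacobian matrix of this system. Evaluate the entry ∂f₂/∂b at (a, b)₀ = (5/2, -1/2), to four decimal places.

5.2500

∂f₂/∂b = a^2 + 4·b + 1.
At (5/2, -1/2) this is 5.2500.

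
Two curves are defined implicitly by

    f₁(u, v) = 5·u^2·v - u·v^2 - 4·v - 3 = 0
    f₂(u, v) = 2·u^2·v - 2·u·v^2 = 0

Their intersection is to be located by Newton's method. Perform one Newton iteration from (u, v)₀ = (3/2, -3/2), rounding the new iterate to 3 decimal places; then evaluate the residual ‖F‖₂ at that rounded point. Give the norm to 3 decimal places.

6.851

At (3/2, -3/2): F = (-17.250, -13.500).
Jacobian J = [[10·u·v - v^2, 5·u^2 - 2·u·v - 4], [4·u·v - 2·v^2, 2·u^2 - 4·u·v]].
At the point, J = [[-24.750, 11.750], [-13.500, 13.500]] (det J = -175.500).
Solving J·Δ = −F gives Δ = (-0.423, 0.577).
Then the next iterate is (u, v)₁ = (1.077, -0.923).
Re-evaluating at (1.077, -0.923): F = (-5.57860, -3.97628), so ‖F‖₂ = 6.851.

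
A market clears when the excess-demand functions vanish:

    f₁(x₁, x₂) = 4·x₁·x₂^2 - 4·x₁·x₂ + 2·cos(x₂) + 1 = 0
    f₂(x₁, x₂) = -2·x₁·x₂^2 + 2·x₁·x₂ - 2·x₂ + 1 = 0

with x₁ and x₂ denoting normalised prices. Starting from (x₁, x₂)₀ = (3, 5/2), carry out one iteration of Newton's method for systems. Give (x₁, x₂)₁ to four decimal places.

(5.2049, 0.8447)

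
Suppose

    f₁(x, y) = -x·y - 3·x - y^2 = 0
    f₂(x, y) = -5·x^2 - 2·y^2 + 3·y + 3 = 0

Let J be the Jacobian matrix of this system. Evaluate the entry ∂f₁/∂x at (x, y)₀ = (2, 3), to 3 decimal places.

∂f₁/∂x = -y - 3.
At (2, 3) this is -6.000.

-6.000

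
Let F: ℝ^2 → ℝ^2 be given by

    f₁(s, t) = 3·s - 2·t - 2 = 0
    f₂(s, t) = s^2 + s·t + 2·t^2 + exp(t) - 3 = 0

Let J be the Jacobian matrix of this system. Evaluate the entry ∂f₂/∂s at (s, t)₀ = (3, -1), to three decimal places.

5.000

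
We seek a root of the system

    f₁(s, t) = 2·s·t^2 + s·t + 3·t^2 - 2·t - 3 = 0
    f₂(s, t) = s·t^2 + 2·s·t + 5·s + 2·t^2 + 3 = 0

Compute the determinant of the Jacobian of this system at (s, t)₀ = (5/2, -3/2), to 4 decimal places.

J = [[2·t^2 + t, 4·s·t + s + 6·t - 2], [t^2 + 2·t + 5, 2·s·t + 2·s + 4·t]].
At the point, J = [[3.0000, -23.5000], [4.2500, -8.5000]].
det J = 74.3750.

74.3750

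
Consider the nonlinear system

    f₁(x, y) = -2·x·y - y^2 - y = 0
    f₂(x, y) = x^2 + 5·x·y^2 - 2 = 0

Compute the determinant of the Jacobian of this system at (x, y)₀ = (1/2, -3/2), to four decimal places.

J = [[-2·y, -2·x - 2·y - 1], [2·x + 5·y^2, 10·x·y]].
At the point, J = [[3.0000, 1.0000], [12.2500, -7.5000]].
det J = -34.7500.

-34.7500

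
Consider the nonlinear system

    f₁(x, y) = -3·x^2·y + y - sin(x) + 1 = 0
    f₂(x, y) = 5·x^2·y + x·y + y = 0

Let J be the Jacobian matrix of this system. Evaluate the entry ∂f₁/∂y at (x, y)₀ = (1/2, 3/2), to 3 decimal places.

0.250

∂f₁/∂y = -3·x^2 + 1.
At (1/2, 3/2) this is 0.250.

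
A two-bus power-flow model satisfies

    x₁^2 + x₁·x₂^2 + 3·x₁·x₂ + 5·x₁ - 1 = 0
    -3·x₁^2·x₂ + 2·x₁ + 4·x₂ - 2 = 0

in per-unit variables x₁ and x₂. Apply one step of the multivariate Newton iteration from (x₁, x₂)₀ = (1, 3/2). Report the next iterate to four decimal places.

At (1, 3/2): F = (11.7500, 1.5000).
Jacobian J = [[2·x₁ + x₂^2 + 3·x₂ + 5, 2·x₁·x₂ + 3·x₁], [-6·x₁·x₂ + 2, -3·x₁^2 + 4]].
At the point, J = [[13.7500, 6.0000], [-7.0000, 1.0000]] (det J = 55.7500).
Solving J·Δ = −F gives Δ = (-0.0493, -1.8453).
Then the next iterate is (x₁, x₂)₁ = (0.9507, -0.3453).

(0.9507, -0.3453)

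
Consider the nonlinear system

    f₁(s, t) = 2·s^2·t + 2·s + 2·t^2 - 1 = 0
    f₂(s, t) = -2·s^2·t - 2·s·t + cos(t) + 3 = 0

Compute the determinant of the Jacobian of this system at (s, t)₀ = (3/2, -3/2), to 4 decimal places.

J = [[4·s·t + 2, 2·s^2 + 4·t], [-4·s·t - 2·t, -2·s^2 - 2·s - sin(t)]].
At the point, J = [[-7.0000, -1.5000], [12.0000, -6.502505]].
det J = 63.5175.

63.5175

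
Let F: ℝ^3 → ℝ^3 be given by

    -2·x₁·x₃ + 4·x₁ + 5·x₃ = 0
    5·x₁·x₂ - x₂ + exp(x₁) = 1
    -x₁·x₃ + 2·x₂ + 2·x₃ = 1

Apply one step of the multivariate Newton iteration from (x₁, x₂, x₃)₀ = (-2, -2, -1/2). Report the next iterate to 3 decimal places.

(-1.318, -0.690, 0.510)

At (-2, -2, -1/2): F = (-12.500, 21.13534, -7.000).
Jacobian J = [[-2·x₃ + 4, 0, -2·x₁ + 5], [5·x₂ + exp(x₁), 5·x₁ - 1, 0], [-x₃, 2, -x₁ + 2]].
At the point, J = [[5.000, 0.000, 9.000], [-9.86466, -11.000, 0.000], [0.500, 2.000, 4.000]] (det J = -348.06396).
Solving J·Δ = −F gives Δ = (0.682, 1.310, 1.010).
Then the next iterate is (x₁, x₂, x₃)₁ = (-1.318, -0.690, 0.510).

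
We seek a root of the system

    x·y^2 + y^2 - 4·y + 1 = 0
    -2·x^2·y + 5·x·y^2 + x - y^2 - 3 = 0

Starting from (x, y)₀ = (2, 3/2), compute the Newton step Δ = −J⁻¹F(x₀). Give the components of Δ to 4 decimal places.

At (2, 3/2): F = (1.7500, 7.2500).
Jacobian J = [[y^2, 2·x·y + 2·y - 4], [-4·x·y + 5·y^2 + 1, -2·x^2 + 10·x·y - 2·y]].
At the point, J = [[2.2500, 5.0000], [0.2500, 19.0000]] (det J = 41.5000).
Solving J·Δ = −F gives Δ = (0.0723, -0.3825).

(0.0723, -0.3825)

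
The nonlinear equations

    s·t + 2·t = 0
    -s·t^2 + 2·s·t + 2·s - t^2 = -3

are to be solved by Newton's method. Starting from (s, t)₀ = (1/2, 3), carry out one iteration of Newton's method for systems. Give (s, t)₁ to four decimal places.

(-1.5349, 2.4419)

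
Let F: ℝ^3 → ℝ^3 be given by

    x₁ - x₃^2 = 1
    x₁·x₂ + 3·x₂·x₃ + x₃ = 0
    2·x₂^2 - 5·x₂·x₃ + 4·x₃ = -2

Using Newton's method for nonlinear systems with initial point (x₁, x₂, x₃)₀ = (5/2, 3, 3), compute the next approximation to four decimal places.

(14.3059, -3.9647, 3.7176)

At (5/2, 3, 3): F = (-7.5000, 37.5000, -13.0000).
Jacobian J = [[1, 0, -2·x₃], [x₂, x₁ + 3·x₃, 3·x₂ + 1], [0, 4·x₂ - 5·x₃, -5·x₂ + 4]].
At the point, J = [[1.0000, 0.0000, -6.0000], [3.0000, 11.5000, 10.0000], [0.0000, -3.0000, -11.0000]] (det J = -42.5000).
Solving J·Δ = −F gives Δ = (11.8059, -6.9647, 0.7176).
Then the next iterate is (x₁, x₂, x₃)₁ = (14.3059, -3.9647, 3.7176).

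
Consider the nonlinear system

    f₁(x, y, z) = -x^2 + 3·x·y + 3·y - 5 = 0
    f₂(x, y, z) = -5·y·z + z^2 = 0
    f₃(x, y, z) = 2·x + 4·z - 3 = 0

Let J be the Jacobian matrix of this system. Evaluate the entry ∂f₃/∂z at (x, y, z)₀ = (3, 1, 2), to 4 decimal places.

∂f₃/∂z = 4.
At (3, 1, 2) this is 4.0000.

4.0000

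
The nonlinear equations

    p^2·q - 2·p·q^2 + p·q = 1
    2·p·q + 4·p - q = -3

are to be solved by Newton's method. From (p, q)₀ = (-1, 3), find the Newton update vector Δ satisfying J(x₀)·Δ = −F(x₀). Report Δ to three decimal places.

At (-1, 3): F = (17.000, -10.000).
Jacobian J = [[2·p·q - 2·q^2 + q, p^2 - 4·p·q + p], [2·q + 4, 2·p - 1]].
At the point, J = [[-21.000, 12.000], [10.000, -3.000]] (det J = -57.000).
Solving J·Δ = −F gives Δ = (1.211, 0.702).

(1.211, 0.702)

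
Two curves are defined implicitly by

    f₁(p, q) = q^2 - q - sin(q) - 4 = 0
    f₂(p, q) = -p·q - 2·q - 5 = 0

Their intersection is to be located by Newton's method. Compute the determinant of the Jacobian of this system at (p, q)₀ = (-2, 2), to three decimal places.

6.832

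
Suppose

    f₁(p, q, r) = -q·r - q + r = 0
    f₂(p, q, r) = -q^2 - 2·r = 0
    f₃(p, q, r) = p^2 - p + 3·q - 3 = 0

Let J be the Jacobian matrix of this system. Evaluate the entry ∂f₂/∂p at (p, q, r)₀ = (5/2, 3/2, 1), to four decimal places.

0.0000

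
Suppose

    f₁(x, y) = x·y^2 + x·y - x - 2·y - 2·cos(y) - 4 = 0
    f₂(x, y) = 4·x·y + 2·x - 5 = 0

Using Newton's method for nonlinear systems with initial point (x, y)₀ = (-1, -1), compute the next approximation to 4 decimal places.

(-0.7997, -1.8502)

At (-1, -1): F = (-2.080605, -3.0000).
Jacobian J = [[y^2 + y - 1, 2·x·y + x + 2·sin(y) - 2], [4·y + 2, 4·x]].
At the point, J = [[-1.0000, -2.682942], [-2.0000, -4.0000]] (det J = -1.365884).
Solving J·Δ = −F gives Δ = (0.2003, -0.8502).
Then the next iterate is (x, y)₁ = (-0.7997, -1.8502).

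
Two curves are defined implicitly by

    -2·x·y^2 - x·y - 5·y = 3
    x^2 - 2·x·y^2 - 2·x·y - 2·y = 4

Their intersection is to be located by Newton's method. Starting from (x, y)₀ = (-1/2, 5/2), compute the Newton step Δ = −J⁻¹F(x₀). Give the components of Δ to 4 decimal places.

(-0.6305, -2.9163)

At (-1/2, 5/2): F = (-8.0000, 0.0000).
Jacobian J = [[-2·y^2 - y, -4·x·y - x - 5], [2·x - 2·y^2 - 2·y, -4·x·y - 2·x - 2]].
At the point, J = [[-15.0000, 0.5000], [-18.5000, 4.0000]] (det J = -50.7500).
Solving J·Δ = −F gives Δ = (-0.6305, -2.9163).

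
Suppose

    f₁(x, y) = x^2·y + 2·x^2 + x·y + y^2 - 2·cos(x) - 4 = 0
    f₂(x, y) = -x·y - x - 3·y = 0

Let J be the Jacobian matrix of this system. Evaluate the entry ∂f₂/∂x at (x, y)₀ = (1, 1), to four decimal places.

∂f₂/∂x = -y - 1.
At (1, 1) this is -2.0000.

-2.0000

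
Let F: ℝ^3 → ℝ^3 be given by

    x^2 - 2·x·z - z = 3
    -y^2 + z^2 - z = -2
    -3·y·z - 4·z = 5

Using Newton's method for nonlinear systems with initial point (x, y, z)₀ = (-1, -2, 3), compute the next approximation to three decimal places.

At (-1, -2, 3): F = (1.000, 4.000, 1.000).
Jacobian J = [[2·x - 2·z, 0, -2·x - 1], [0, -2·y, 2·z - 1], [0, -3·z, -3·y - 4]].
At the point, J = [[-8.000, 0.000, 1.000], [0.000, 4.000, 5.000], [0.000, -9.000, 2.000]] (det J = -424.000).
Solving J·Δ = −F gives Δ = (0.031, -0.057, -0.755).
Then the next iterate is (x, y, z)₁ = (-0.969, -2.057, 2.245).

(-0.969, -2.057, 2.245)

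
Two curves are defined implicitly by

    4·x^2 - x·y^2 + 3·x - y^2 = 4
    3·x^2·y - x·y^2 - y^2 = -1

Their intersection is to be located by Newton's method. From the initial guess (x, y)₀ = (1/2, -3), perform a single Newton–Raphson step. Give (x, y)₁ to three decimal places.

At (1/2, -3): F = (-15.000, -14.750).
Jacobian J = [[8·x - y^2 + 3, -2·x·y - 2·y], [6·x·y - y^2, 3·x^2 - 2·x·y - 2·y]].
At the point, J = [[-2.000, 9.000], [-18.000, 9.750]] (det J = 142.500).
Solving J·Δ = −F gives Δ = (0.095, 1.688).
Then the next iterate is (x, y)₁ = (0.595, -1.312).

(0.595, -1.312)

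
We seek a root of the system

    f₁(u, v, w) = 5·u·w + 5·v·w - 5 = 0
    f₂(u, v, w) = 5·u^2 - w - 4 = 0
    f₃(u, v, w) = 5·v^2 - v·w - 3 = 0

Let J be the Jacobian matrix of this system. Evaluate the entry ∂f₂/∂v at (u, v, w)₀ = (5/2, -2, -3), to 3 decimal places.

0.000

∂f₂/∂v = 0.
At (5/2, -2, -3) this is 0.000.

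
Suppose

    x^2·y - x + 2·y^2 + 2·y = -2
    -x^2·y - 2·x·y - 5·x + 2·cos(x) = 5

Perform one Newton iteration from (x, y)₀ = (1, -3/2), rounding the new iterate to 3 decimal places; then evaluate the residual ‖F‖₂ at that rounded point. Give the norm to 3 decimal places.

At (1, -3/2): F = (1.000, -4.41940).
Jacobian J = [[2·x·y - 1, x^2 + 4·y + 2], [-2·x·y - 2·y - 2·sin(x) - 5, -x^2 - 2·x]].
At the point, J = [[-4.000, -3.000], [-0.68294, -3.000]] (det J = 9.95117).
Solving J·Δ = −F gives Δ = (1.634, -1.845).
Then the next iterate is (x, y)₁ = (2.634, -3.345).
Re-evaluating at (2.634, -3.345): F = (-8.15341, 20.91109), so ‖F‖₂ = 22.444.

22.444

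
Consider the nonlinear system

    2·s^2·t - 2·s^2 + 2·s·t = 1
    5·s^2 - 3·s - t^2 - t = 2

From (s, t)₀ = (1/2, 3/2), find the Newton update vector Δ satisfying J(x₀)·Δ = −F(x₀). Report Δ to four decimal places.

(0.3158, -1.3421)

At (1/2, 3/2): F = (0.7500, -6.0000).
Jacobian J = [[4·s·t - 4·s + 2·t, 2·s^2 + 2·s], [10·s - 3, -2·t - 1]].
At the point, J = [[4.0000, 1.5000], [2.0000, -4.0000]] (det J = -19.0000).
Solving J·Δ = −F gives Δ = (0.3158, -1.3421).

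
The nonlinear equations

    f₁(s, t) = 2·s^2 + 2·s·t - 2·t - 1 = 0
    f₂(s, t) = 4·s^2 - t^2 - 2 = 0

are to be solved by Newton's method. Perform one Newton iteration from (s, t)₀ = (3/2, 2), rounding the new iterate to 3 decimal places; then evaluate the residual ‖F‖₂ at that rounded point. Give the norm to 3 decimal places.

At (3/2, 2): F = (5.500, 3.000).
Jacobian J = [[4·s + 2·t, 2·s - 2], [8·s, -2·t]].
At the point, J = [[10.000, 1.000], [12.000, -4.000]] (det J = -52.000).
Solving J·Δ = −F gives Δ = (-0.481, -0.692).
Then the next iterate is (s, t)₁ = (1.019, 1.308).
Re-evaluating at (1.019, 1.308): F = (1.12643, 0.44258), so ‖F‖₂ = 1.210.

1.210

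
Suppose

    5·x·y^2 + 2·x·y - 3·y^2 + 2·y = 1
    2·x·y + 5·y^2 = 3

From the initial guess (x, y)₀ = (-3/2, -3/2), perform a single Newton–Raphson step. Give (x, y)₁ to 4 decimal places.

(-1.0197, -0.8717)

At (-3/2, -3/2): F = (-23.1250, 12.7500).
Jacobian J = [[5·y^2 + 2·y, 10·x·y + 2·x - 6·y + 2], [2·y, 2·x + 10·y]].
At the point, J = [[8.2500, 30.5000], [-3.0000, -18.0000]] (det J = -57.0000).
Solving J·Δ = −F gives Δ = (0.4803, 0.6283).
Then the next iterate is (x, y)₁ = (-1.0197, -0.8717).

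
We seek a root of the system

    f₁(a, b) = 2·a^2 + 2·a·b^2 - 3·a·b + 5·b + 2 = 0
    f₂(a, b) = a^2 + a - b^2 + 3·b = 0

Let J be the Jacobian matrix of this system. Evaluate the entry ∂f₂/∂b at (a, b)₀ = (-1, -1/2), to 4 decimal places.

4.0000

∂f₂/∂b = -2·b + 3.
At (-1, -1/2) this is 4.0000.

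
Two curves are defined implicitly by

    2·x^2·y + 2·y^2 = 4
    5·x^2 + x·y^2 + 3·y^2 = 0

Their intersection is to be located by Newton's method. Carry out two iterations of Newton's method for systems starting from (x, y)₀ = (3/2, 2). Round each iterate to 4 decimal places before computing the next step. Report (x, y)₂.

(-0.7780, 8.3255)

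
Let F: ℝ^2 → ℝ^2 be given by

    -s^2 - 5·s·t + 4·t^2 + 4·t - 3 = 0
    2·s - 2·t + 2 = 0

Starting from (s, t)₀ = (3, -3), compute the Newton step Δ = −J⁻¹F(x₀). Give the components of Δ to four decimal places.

(-7.2308, -0.2308)

At (3, -3): F = (57.0000, 14.0000).
Jacobian J = [[-2·s - 5·t, -5·s + 8·t + 4], [2, -2]].
At the point, J = [[9.0000, -35.0000], [2.0000, -2.0000]] (det J = 52.0000).
Solving J·Δ = −F gives Δ = (-7.2308, -0.2308).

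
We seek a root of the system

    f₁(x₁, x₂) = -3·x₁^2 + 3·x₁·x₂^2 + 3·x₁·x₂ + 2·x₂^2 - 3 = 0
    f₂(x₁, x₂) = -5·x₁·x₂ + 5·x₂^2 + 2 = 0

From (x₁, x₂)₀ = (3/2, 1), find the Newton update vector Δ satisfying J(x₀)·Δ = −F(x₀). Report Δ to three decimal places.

(-0.148, -0.097)

At (3/2, 1): F = (1.250, -0.500).
Jacobian J = [[-6·x₁ + 3·x₂^2 + 3·x₂, 6·x₁·x₂ + 3·x₁ + 4·x₂], [-5·x₂, -5·x₁ + 10·x₂]].
At the point, J = [[-3.000, 17.500], [-5.000, 2.500]] (det J = 80.000).
Solving J·Δ = −F gives Δ = (-0.148, -0.097).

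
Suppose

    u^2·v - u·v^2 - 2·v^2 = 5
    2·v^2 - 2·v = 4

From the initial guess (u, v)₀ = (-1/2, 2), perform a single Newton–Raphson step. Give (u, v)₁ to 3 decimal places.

(-2.250, 2.000)

At (-1/2, 2): F = (-10.500, 0.000).
Jacobian J = [[2·u·v - v^2, u^2 - 2·u·v - 4·v], [0, 4·v - 2]].
At the point, J = [[-6.000, -5.750], [0.000, 6.000]] (det J = -36.000).
Solving J·Δ = −F gives Δ = (-1.750, 0.000).
Then the next iterate is (u, v)₁ = (-2.250, 2.000).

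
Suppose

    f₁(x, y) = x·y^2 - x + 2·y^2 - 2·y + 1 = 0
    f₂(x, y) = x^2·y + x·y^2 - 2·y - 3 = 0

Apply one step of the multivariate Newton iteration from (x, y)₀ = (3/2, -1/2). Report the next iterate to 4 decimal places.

At (3/2, -1/2): F = (1.3750, -2.7500).
Jacobian J = [[y^2 - 1, 2·x·y + 4·y - 2], [2·x·y + y^2, x^2 + 2·x·y - 2]].
At the point, J = [[-0.7500, -5.5000], [-1.2500, -1.2500]] (det J = -5.9375).
Solving J·Δ = −F gives Δ = (-2.8368, 0.6368).
Then the next iterate is (x, y)₁ = (-1.3368, 0.1368).

(-1.3368, 0.1368)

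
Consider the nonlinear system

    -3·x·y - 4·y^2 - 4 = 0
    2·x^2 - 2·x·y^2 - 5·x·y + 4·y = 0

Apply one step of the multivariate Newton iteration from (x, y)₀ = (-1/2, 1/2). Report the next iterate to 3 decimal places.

(-1.421, -0.647)

At (-1/2, 1/2): F = (-4.250, 4.000).
Jacobian J = [[-3·y, -3·x - 8·y], [4·x - 2·y^2 - 5·y, -4·x·y - 5·x + 4]].
At the point, J = [[-1.500, -2.500], [-5.000, 7.500]] (det J = -23.750).
Solving J·Δ = −F gives Δ = (-0.921, -1.147).
Then the next iterate is (x, y)₁ = (-1.421, -0.647).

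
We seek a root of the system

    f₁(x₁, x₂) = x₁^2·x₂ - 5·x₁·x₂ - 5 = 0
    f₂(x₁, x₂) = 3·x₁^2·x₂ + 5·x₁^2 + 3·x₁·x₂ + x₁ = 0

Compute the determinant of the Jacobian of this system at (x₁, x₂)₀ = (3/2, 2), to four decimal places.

165.0000

J = [[2·x₁·x₂ - 5·x₂, x₁^2 - 5·x₁], [6·x₁·x₂ + 10·x₁ + 3·x₂ + 1, 3·x₁^2 + 3·x₁]].
At the point, J = [[-4.0000, -5.2500], [40.0000, 11.2500]].
det J = 165.0000.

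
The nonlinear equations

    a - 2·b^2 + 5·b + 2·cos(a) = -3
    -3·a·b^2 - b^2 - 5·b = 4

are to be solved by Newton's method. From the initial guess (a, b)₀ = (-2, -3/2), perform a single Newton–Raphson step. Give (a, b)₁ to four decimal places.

(-6.1613, 0.6419)

At (-2, -3/2): F = (-11.832294, 14.7500).
Jacobian J = [[-2·sin(a) + 1, -4·b + 5], [-3·b^2, -6·a·b - 2·b - 5]].
At the point, J = [[2.818595, 11.0000], [-6.7500, -20.0000]] (det J = 17.878103).
Solving J·Δ = −F gives Δ = (-4.1613, 2.1419).
Then the next iterate is (a, b)₁ = (-6.1613, 0.6419).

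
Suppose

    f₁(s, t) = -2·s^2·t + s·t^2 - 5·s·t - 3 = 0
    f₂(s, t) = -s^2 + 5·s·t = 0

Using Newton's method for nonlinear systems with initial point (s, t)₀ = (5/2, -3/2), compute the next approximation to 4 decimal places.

(-0.7097, -2.7097)

At (5/2, -3/2): F = (40.1250, -25.0000).
Jacobian J = [[-4·s·t + t^2 - 5·t, -2·s^2 + 2·s·t - 5·s], [-2·s + 5·t, 5·s]].
At the point, J = [[24.7500, -32.5000], [-12.5000, 12.5000]] (det J = -96.8750).
Solving J·Δ = −F gives Δ = (-3.2097, -1.2097).
Then the next iterate is (s, t)₁ = (-0.7097, -2.7097).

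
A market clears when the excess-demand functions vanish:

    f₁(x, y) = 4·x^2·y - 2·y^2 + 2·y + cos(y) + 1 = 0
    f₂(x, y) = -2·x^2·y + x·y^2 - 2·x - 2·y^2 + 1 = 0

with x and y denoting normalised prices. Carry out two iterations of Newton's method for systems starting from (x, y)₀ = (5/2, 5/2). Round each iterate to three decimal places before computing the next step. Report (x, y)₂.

(0.377, -0.641)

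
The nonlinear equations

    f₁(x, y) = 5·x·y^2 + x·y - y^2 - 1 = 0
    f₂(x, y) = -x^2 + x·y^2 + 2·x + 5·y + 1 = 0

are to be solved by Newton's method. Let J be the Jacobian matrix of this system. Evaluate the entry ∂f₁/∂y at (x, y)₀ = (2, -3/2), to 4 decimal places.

-25.0000

∂f₁/∂y = 10·x·y + x - 2·y.
At (2, -3/2) this is -25.0000.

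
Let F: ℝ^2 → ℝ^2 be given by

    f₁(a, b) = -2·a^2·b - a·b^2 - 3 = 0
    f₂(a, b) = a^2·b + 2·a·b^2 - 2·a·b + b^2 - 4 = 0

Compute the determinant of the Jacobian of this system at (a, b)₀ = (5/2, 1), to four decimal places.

-58.2500

J = [[-4·a·b - b^2, -2·a^2 - 2·a·b], [2·a·b + 2·b^2 - 2·b, a^2 + 4·a·b - 2·a + 2·b]].
At the point, J = [[-11.0000, -17.5000], [5.0000, 13.2500]].
det J = -58.2500.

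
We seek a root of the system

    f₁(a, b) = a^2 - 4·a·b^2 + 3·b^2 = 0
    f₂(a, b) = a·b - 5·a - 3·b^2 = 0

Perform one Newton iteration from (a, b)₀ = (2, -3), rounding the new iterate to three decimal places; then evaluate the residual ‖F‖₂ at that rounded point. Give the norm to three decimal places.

At (2, -3): F = (-41.000, -43.000).
Jacobian J = [[2·a - 4·b^2, -8·a·b + 6·b], [b - 5, a - 6·b]].
At the point, J = [[-32.000, 30.000], [-8.000, 20.000]] (det J = -400.000).
Solving J·Δ = −F gives Δ = (1.175, 2.620).
Then the next iterate is (a, b)₁ = (3.175, -0.380).
Re-evaluating at (3.175, -0.380): F = (8.67995, -17.51470), so ‖F‖₂ = 19.548.

19.548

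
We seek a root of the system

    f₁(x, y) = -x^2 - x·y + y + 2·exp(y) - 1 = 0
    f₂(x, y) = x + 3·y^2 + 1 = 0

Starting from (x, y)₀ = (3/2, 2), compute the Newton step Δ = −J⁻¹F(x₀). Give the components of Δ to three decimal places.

(-1.086, -1.118)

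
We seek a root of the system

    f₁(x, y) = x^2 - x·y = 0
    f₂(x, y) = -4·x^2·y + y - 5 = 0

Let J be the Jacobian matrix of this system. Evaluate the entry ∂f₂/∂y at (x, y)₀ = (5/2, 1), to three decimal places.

∂f₂/∂y = -4·x^2 + 1.
At (5/2, 1) this is -24.000.

-24.000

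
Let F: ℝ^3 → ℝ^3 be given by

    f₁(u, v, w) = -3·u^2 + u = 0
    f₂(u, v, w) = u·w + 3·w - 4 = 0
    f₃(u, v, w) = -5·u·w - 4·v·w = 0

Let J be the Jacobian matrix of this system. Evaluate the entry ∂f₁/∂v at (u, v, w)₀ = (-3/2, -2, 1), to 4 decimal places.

∂f₁/∂v = 0.
At (-3/2, -2, 1) this is 0.0000.

0.0000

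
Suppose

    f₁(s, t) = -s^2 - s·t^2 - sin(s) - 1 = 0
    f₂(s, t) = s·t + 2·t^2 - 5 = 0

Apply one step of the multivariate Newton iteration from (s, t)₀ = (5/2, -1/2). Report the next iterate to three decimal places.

(12.904, 21.404)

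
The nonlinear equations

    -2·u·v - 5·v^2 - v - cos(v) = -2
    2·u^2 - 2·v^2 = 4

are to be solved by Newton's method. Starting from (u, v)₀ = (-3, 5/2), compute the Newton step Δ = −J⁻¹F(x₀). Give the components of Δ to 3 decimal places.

(1.032, -1.088)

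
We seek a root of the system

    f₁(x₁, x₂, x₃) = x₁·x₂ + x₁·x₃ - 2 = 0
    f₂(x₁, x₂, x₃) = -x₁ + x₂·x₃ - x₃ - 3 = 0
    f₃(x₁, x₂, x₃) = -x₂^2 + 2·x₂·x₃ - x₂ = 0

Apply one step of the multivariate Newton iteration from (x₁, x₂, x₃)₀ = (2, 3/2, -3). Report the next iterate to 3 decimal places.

At (2, 3/2, -3): F = (-5.000, -6.500, -12.750).
Jacobian J = [[x₂ + x₃, x₁, x₁], [-1, x₃, x₂ - 1], [0, -2·x₂ + 2·x₃ - 1, 2·x₂]].
At the point, J = [[-1.500, 2.000, 2.000], [-1.000, -3.000, 0.500], [0.000, -10.000, 3.000]] (det J = 32.000).
Solving J·Δ = −F gives Δ = (-3.117, -0.943, 1.105).
Then the next iterate is (x₁, x₂, x₃)₁ = (-1.117, 0.557, -1.895).

(-1.117, 0.557, -1.895)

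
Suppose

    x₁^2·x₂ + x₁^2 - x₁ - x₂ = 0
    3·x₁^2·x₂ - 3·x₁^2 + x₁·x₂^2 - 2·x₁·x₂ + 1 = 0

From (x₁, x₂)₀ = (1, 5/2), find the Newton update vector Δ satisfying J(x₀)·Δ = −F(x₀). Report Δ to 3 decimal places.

At (1, 5/2): F = (0.000, 6.750).
Jacobian J = [[2·x₁·x₂ + 2·x₁ - 1, x₁^2 - 1], [6·x₁·x₂ - 6·x₁ + x₂^2 - 2·x₂, 3·x₁^2 + 2·x₁·x₂ - 2·x₁]].
At the point, J = [[6.000, 0.000], [10.250, 6.000]] (det J = 36.000).
Solving J·Δ = −F gives Δ = (0.000, -1.125).

(0.000, -1.125)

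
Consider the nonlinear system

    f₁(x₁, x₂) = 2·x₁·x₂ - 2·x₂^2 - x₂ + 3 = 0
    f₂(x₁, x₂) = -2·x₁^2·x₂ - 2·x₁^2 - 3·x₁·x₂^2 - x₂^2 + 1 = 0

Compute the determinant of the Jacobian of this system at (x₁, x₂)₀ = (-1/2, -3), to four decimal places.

J = [[2·x₂, 2·x₁ - 4·x₂ - 1], [-4·x₁·x₂ - 4·x₁ - 3·x₂^2, -2·x₁^2 - 6·x₁·x₂ - 2·x₂]].
At the point, J = [[-6.0000, 10.0000], [-31.0000, -3.5000]].
det J = 331.0000.

331.0000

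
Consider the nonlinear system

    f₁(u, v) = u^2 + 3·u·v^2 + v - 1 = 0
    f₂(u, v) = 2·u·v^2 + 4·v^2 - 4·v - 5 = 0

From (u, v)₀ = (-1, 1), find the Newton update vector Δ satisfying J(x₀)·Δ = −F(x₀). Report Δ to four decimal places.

(3.5000, 0.3000)

At (-1, 1): F = (-2.0000, -7.0000).
Jacobian J = [[2·u + 3·v^2, 6·u·v + 1], [2·v^2, 4·u·v + 8·v - 4]].
At the point, J = [[1.0000, -5.0000], [2.0000, 0.0000]] (det J = 10.0000).
Solving J·Δ = −F gives Δ = (3.5000, 0.3000).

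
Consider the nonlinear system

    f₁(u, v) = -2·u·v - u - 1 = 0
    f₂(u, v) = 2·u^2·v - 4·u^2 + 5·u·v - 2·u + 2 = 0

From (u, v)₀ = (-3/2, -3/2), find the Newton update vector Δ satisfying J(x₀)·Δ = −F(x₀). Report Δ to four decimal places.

(0.2593, 1.1605)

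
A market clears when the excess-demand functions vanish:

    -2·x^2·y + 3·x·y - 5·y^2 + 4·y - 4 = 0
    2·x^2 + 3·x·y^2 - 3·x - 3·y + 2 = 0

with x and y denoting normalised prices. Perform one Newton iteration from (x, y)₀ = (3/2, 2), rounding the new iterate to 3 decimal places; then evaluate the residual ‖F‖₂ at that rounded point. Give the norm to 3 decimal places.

6.423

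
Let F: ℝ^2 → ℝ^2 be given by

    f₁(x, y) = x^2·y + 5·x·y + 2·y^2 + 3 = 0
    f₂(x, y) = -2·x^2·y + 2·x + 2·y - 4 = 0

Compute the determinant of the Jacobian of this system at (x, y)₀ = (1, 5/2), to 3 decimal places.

J = [[2·x·y + 5·y, x^2 + 5·x + 4·y], [-4·x·y + 2, -2·x^2 + 2]].
At the point, J = [[17.500, 16.000], [-8.000, 0.000]].
det J = 128.000.

128.000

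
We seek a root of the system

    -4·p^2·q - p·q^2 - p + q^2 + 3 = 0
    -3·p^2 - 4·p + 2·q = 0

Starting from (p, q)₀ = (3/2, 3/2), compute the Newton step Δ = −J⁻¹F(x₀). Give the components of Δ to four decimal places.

At (3/2, 3/2): F = (-13.1250, -9.7500).
Jacobian J = [[-8·p·q - q^2 - 1, -4·p^2 - 2·p·q + 2·q], [-6·p - 4, 2]].
At the point, J = [[-21.2500, -10.5000], [-13.0000, 2.0000]] (det J = -179.0000).
Solving J·Δ = −F gives Δ = (-0.7186, 0.2043).

(-0.7186, 0.2043)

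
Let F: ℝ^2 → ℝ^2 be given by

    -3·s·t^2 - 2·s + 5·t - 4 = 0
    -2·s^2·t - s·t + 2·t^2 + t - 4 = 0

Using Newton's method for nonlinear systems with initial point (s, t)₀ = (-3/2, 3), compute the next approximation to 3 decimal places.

At (-3/2, 3): F = (54.500, 8.000).
Jacobian J = [[-3·t^2 - 2, -6·s·t + 5], [-4·s·t - t, -2·s^2 - s + 4·t + 1]].
At the point, J = [[-29.000, 32.000], [15.000, 10.000]] (det J = -770.000).
Solving J·Δ = −F gives Δ = (0.375, -1.363).
Then the next iterate is (s, t)₁ = (-1.125, 1.637).

(-1.125, 1.637)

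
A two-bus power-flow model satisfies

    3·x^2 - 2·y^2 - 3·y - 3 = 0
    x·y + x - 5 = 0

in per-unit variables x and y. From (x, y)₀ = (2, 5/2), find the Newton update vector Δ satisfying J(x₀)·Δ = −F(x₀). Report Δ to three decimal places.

(-0.058, -0.899)

At (2, 5/2): F = (-11.000, 2.000).
Jacobian J = [[6·x, -4·y - 3], [y + 1, x]].
At the point, J = [[12.000, -13.000], [3.500, 2.000]] (det J = 69.500).
Solving J·Δ = −F gives Δ = (-0.058, -0.899).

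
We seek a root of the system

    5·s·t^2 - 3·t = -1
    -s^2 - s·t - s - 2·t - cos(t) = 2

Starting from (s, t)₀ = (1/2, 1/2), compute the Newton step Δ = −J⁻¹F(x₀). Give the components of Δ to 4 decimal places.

(-0.7128, -1.5320)

At (1/2, 1/2): F = (0.1250, -4.877583).
Jacobian J = [[5·t^2, 10·s·t - 3], [-2·s - t - 1, -s + sin(t) - 2]].
At the point, J = [[1.2500, -0.5000], [-2.5000, -2.020574]] (det J = -3.775718).
Solving J·Δ = −F gives Δ = (-0.7128, -1.5320).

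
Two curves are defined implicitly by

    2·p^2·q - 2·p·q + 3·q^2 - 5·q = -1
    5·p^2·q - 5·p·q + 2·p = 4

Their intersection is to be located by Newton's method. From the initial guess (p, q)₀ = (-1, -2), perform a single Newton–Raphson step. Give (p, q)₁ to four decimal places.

(-0.6493, -0.5224)

At (-1, -2): F = (15.0000, -26.0000).
Jacobian J = [[4·p·q - 2·q, 2·p^2 - 2·p + 6·q - 5], [10·p·q - 5·q + 2, 5·p^2 - 5·p]].
At the point, J = [[12.0000, -13.0000], [32.0000, 10.0000]] (det J = 536.0000).
Solving J·Δ = −F gives Δ = (0.3507, 1.4776).
Then the next iterate is (p, q)₁ = (-0.6493, -0.5224).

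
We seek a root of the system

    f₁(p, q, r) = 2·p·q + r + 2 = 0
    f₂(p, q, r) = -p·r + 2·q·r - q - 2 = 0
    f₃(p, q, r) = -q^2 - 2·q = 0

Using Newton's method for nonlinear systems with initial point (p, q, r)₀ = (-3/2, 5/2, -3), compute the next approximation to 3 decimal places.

(-1.122, 0.893, -1.213)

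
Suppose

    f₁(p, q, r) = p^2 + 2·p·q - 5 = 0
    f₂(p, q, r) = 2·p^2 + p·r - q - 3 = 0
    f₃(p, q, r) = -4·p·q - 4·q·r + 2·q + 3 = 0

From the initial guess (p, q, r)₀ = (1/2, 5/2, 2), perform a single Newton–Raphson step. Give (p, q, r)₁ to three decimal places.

(1.172, 0.716, 1.055)

At (1/2, 5/2, 2): F = (-2.250, -4.000, -17.000).
Jacobian J = [[2·p + 2·q, 2·p, 0], [4·p + r, -1, p], [-4·q, -4·p - 4·r + 2, -4·q]].
At the point, J = [[6.000, 1.000, 0.000], [4.000, -1.000, 0.500], [-10.000, -8.000, -10.000]] (det J = 119.000).
Solving J·Δ = −F gives Δ = (0.672, -1.784, -0.945).
Then the next iterate is (p, q, r)₁ = (1.172, 0.716, 1.055).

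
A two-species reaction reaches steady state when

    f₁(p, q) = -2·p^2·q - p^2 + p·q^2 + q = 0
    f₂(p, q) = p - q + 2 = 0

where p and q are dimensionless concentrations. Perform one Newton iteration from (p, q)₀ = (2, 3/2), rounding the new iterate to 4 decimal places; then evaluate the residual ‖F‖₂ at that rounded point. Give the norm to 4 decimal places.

At (2, 3/2): F = (-10.0000, 2.5000).
Jacobian J = [[-4·p·q - 2·p + q^2, -2·p^2 + 2·p·q + 1], [1, -1]].
At the point, J = [[-13.7500, -1.0000], [1.0000, -1.0000]] (det J = 14.7500).
Solving J·Δ = −F gives Δ = (-0.8475, 1.6525).
Then the next iterate is (p, q)₁ = (1.1525, 3.1525).
Re-evaluating at (1.1525, 3.1525): F = (4.903428, 0.0000), so ‖F‖₂ = 4.9034.

4.9034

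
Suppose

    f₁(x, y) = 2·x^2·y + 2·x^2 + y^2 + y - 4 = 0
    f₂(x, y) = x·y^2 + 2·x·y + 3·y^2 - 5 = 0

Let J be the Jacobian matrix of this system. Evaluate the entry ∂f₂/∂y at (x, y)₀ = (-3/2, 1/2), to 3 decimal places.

-1.500

∂f₂/∂y = 2·x·y + 2·x + 6·y.
At (-3/2, 1/2) this is -1.500.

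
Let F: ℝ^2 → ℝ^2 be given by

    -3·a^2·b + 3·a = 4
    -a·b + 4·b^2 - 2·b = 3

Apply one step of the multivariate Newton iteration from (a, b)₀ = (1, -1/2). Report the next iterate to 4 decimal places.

(0.8765, -0.5802)

At (1, -1/2): F = (0.5000, -0.5000).
Jacobian J = [[-6·a·b + 3, -3·a^2], [-b, -a + 8·b - 2]].
At the point, J = [[6.0000, -3.0000], [0.5000, -7.0000]] (det J = -40.5000).
Solving J·Δ = −F gives Δ = (-0.1235, -0.0802).
Then the next iterate is (a, b)₁ = (0.8765, -0.5802).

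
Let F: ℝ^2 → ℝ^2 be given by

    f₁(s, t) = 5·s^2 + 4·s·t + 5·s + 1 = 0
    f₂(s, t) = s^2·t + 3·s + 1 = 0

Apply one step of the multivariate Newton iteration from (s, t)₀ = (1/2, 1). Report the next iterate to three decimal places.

(-0.347, 3.556)

At (1/2, 1): F = (6.750, 2.750).
Jacobian J = [[10·s + 4·t + 5, 4·s], [2·s·t + 3, s^2]].
At the point, J = [[14.000, 2.000], [4.000, 0.250]] (det J = -4.500).
Solving J·Δ = −F gives Δ = (-0.847, 2.556).
Then the next iterate is (s, t)₁ = (-0.347, 3.556).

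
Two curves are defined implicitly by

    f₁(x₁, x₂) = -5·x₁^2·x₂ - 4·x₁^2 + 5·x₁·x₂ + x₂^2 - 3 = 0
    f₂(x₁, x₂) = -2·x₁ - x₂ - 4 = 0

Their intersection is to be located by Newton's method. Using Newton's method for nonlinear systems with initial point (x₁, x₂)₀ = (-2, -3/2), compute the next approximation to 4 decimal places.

(-1.5225, -0.9551)

At (-2, -3/2): F = (28.2500, 1.5000).
Jacobian J = [[-10·x₁·x₂ - 8·x₁ + 5·x₂, -5·x₁^2 + 5·x₁ + 2·x₂], [-2, -1]].
At the point, J = [[-21.5000, -33.0000], [-2.0000, -1.0000]] (det J = -44.5000).
Solving J·Δ = −F gives Δ = (0.4775, 0.5449).
Then the next iterate is (x₁, x₂)₁ = (-1.5225, -0.9551).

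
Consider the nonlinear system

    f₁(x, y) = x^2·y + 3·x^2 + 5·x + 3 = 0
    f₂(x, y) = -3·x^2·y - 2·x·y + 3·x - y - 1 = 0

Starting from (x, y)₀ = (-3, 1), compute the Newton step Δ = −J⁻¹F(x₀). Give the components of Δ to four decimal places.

At (-3, 1): F = (24.0000, -32.0000).
Jacobian J = [[2·x·y + 6·x + 5, x^2], [-6·x·y - 2·y + 3, -3·x^2 - 2·x - 1]].
At the point, J = [[-19.0000, 9.0000], [19.0000, -22.0000]] (det J = 247.0000).
Solving J·Δ = −F gives Δ = (0.9717, -0.6154).

(0.9717, -0.6154)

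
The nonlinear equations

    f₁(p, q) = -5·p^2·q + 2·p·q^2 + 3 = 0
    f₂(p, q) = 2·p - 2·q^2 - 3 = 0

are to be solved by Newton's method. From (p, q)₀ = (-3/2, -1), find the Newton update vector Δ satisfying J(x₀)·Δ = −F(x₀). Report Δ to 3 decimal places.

(0.072, 1.964)

At (-3/2, -1): F = (11.250, -8.000).
Jacobian J = [[-10·p·q + 2·q^2, -5·p^2 + 4·p·q], [2, -4·q]].
At the point, J = [[-13.000, -5.250], [2.000, 4.000]] (det J = -41.500).
Solving J·Δ = −F gives Δ = (0.072, 1.964).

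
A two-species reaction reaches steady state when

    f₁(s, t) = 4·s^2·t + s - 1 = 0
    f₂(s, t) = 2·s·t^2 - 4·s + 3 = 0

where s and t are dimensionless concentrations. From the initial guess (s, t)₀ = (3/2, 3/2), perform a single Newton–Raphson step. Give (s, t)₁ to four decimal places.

(0.9459, 1.1141)

At (3/2, 3/2): F = (14.0000, 3.7500).
Jacobian J = [[8·s·t + 1, 4·s^2], [2·t^2 - 4, 4·s·t]].
At the point, J = [[19.0000, 9.0000], [0.5000, 9.0000]] (det J = 166.5000).
Solving J·Δ = −F gives Δ = (-0.5541, -0.3859).
Then the next iterate is (s, t)₁ = (0.9459, 1.1141).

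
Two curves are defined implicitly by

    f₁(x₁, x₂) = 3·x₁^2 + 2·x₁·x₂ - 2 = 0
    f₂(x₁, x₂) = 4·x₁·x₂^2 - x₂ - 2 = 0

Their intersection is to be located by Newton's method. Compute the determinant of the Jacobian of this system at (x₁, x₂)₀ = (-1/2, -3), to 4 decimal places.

-63.0000

J = [[6·x₁ + 2·x₂, 2·x₁], [4·x₂^2, 8·x₁·x₂ - 1]].
At the point, J = [[-9.0000, -1.0000], [36.0000, 11.0000]].
det J = -63.0000.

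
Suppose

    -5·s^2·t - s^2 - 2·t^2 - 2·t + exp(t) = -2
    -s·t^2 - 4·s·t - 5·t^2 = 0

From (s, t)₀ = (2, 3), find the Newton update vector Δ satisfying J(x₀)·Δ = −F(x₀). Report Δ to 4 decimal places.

At (2, 3): F = (-65.914463, -87.0000).
Jacobian J = [[-10·s·t - 2·s, -5·s^2 - 4·t + exp(t) - 2], [-t^2 - 4·t, -2·s·t - 4·s - 10·t]].
At the point, J = [[-64.0000, -13.914463], [-21.0000, -50.0000]] (det J = 2907.796275).
Solving J·Δ = −F gives Δ = (-0.7171, -1.4388).

(-0.7171, -1.4388)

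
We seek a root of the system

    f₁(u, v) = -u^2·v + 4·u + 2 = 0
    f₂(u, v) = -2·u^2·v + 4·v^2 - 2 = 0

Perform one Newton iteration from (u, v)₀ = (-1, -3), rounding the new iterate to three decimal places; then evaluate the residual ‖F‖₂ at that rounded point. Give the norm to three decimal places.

9.554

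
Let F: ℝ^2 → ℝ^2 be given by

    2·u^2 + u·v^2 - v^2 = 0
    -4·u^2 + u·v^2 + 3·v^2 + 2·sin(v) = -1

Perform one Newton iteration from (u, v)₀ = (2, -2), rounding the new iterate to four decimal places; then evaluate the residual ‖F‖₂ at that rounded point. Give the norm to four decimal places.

3.5545

At (2, -2): F = (12.0000, 3.181405).
Jacobian J = [[4·u + v^2, 2·u·v - 2·v], [-8·u + v^2, 2·u·v + 6·v + 2·cos(v)]].
At the point, J = [[12.0000, -4.0000], [-12.0000, -20.832294]] (det J = -297.987524).
Solving J·Δ = −F gives Δ = (-0.7962, 0.6114).
Then the next iterate is (u, v)₁ = (1.2038, -1.3886).
Re-evaluating at (1.2038, -1.3886): F = (3.291238, 1.342375), so ‖F‖₂ = 3.5545.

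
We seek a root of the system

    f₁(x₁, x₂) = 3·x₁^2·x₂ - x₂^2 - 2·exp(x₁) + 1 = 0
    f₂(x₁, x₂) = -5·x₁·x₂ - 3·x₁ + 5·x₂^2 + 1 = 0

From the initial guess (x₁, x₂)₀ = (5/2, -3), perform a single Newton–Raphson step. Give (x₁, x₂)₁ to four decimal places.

At (5/2, -3): F = (-88.614988, 76.0000).
Jacobian J = [[6·x₁·x₂ - 2·exp(x₁), 3·x₁^2 - 2·x₂], [-5·x₂ - 3, -5·x₁ + 10·x₂]].
At the point, J = [[-69.364988, 24.7500], [12.0000, -42.5000]] (det J = 2651.011987).
Solving J·Δ = −F gives Δ = (-0.7111, 1.5875).
Then the next iterate is (x₁, x₂)₁ = (1.7889, -1.4125).

(1.7889, -1.4125)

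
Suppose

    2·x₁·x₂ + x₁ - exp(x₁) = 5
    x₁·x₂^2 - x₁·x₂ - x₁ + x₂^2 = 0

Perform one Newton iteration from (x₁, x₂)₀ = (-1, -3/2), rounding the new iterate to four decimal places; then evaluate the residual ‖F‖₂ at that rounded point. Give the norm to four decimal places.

At (-1, -3/2): F = (-3.367879, -0.5000).
Jacobian J = [[2·x₂ - exp(x₁) + 1, 2·x₁], [x₂^2 - x₂ - 1, 2·x₁·x₂ - x₁ + 2·x₂]].
At the point, J = [[-2.367879, -2.0000], [2.7500, 1.0000]] (det J = 3.132121).
Solving J·Δ = −F gives Δ = (1.3945, -3.3350).
Then the next iterate is (x₁, x₂)₁ = (0.3945, -4.8350).
Re-evaluating at (0.3945, -4.8350): F = (-9.903957, 34.112448), so ‖F‖₂ = 35.5211.

35.5211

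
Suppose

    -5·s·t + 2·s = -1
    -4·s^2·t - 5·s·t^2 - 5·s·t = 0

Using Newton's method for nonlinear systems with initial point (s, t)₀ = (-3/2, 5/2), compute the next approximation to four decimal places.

(-0.4829, 1.6905)

At (-3/2, 5/2): F = (16.7500, 43.1250).
Jacobian J = [[-5·t + 2, -5·s], [-8·s·t - 5·t^2 - 5·t, -4·s^2 - 10·s·t - 5·s]].
At the point, J = [[-10.5000, 7.5000], [-13.7500, 36.0000]] (det J = -274.8750).
Solving J·Δ = −F gives Δ = (1.0171, -0.8095).
Then the next iterate is (s, t)₁ = (-0.4829, 1.6905).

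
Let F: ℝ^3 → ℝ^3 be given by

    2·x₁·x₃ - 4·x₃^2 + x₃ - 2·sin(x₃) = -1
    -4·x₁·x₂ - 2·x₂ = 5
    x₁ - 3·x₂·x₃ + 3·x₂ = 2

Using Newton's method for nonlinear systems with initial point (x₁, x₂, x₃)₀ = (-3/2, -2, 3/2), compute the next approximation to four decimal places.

(0.5650, -2.8800, 1.0192)

At (-3/2, -2, 3/2): F = (-12.994990, -13.0000, -0.5000).
Jacobian J = [[2·x₃, 0, 2·x₁ - 8·x₃ - 2·cos(x₃) + 1], [-4·x₂, -4·x₁ - 2, 0], [1, -3·x₃ + 3, -3·x₂]].
At the point, J = [[3.0000, 0.0000, -14.141474], [8.0000, 4.0000, 0.0000], [1.0000, -1.5000, 6.0000]] (det J = 298.263590).
Solving J·Δ = −F gives Δ = (2.0650, -0.8800, -0.4808).
Then the next iterate is (x₁, x₂, x₃)₁ = (0.5650, -2.8800, 1.0192).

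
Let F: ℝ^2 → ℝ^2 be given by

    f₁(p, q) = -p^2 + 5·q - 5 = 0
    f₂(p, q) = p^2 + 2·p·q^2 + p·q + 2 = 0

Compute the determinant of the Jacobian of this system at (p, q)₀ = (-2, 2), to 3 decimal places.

J = [[-2·p, 5], [2·p + 2·q^2 + q, 4·p·q + p]].
At the point, J = [[4.000, 5.000], [6.000, -18.000]].
det J = -102.000.

-102.000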